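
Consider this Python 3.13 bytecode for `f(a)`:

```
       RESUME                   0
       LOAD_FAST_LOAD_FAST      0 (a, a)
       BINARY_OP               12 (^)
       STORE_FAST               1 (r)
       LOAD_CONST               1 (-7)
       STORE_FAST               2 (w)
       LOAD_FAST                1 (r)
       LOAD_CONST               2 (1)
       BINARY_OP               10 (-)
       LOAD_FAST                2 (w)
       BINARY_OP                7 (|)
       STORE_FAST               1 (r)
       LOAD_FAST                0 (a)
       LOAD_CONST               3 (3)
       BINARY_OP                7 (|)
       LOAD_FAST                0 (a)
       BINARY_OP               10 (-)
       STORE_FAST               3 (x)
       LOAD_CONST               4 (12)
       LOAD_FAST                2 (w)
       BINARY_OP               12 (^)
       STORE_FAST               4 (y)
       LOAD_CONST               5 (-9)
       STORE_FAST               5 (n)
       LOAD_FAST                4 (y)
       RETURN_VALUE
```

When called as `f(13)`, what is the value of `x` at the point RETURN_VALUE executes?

2

LOAD_FAST_LOAD_FAST a,a → push 13,13. Stack: [13, 13]
BINARY_OP ^ → 13 ^ 13 = 0. Stack: [0]
STORE_FAST r → r=0. Stack: []
LOAD_CONST → push -7. Stack: [-7]
STORE_FAST w → w=-7. Stack: []
LOAD_FAST r → push 0. Stack: [0]
LOAD_CONST → push 1. Stack: [0, 1]
BINARY_OP - → 0 - 1 = -1. Stack: [-1]
LOAD_FAST w → push -7. Stack: [-1, -7]
BINARY_OP | → -1 | -7 = -1. Stack: [-1]
STORE_FAST r → r=-1. Stack: []
LOAD_FAST a → push 13. Stack: [13]
LOAD_CONST → push 3. Stack: [13, 3]
BINARY_OP | → 13 | 3 = 15. Stack: [15]
LOAD_FAST a → push 13. Stack: [15, 13]
BINARY_OP - → 15 - 13 = 2. Stack: [2]
STORE_FAST x → x=2. Stack: []
LOAD_CONST → push 12. Stack: [12]
LOAD_FAST w → push -7. Stack: [12, -7]
BINARY_OP ^ → 12 ^ -7 = -11. Stack: [-11]
STORE_FAST y → y=-11. Stack: []
LOAD_CONST → push -9. Stack: [-9]
STORE_FAST n → n=-9. Stack: []
LOAD_FAST y → push -11. Stack: [-11]
RETURN_VALUE → return -11.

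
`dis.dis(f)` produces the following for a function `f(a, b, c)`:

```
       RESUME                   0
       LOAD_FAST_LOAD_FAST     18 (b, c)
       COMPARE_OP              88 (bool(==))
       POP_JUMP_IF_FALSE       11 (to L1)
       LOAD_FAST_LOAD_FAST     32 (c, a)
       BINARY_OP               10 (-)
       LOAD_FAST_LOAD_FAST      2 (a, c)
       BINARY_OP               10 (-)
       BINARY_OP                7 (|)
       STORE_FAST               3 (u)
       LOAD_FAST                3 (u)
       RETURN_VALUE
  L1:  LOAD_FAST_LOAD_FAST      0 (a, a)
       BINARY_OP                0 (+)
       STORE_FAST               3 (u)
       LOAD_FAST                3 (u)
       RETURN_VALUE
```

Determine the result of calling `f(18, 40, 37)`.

LOAD_FAST_LOAD_FAST b,c → push 40,37. Stack: [40, 37]
COMPARE_OP bool(==) → 40 vs 37 = False. Stack: [False]
POP_JUMP_IF_FALSE → pop False; jump. Stack: []
LOAD_FAST_LOAD_FAST a,a → push 18,18. Stack: [18, 18]
BINARY_OP + → 18 + 18 = 36. Stack: [36]
STORE_FAST u → u=36. Stack: []
LOAD_FAST u → push 36. Stack: [36]
RETURN_VALUE → return 36.

36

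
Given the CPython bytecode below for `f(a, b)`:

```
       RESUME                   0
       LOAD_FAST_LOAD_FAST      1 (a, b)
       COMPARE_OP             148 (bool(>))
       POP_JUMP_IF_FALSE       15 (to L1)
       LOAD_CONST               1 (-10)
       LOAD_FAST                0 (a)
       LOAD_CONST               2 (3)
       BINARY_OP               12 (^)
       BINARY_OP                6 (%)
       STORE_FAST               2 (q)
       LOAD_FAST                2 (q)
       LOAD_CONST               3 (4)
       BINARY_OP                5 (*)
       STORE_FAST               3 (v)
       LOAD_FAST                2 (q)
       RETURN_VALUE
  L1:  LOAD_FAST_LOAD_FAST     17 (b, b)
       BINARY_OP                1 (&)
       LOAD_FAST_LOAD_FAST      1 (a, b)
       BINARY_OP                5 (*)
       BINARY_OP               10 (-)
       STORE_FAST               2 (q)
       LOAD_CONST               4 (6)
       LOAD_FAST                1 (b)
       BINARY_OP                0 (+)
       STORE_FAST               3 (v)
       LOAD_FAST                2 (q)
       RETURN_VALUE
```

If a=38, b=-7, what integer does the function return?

27

LOAD_FAST_LOAD_FAST a,b → push 38,-7. Stack: [38, -7]
COMPARE_OP bool(>) → 38 vs -7 = True. Stack: [True]
POP_JUMP_IF_FALSE → pop True; no jump. Stack: []
LOAD_CONST → push -10. Stack: [-10]
LOAD_FAST a → push 38. Stack: [-10, 38]
LOAD_CONST → push 3. Stack: [-10, 38, 3]
BINARY_OP ^ → 38 ^ 3 = 37. Stack: [-10, 37]
BINARY_OP % → -10 % 37 = 27. Stack: [27]
STORE_FAST q → q=27. Stack: []
LOAD_FAST q → push 27. Stack: [27]
LOAD_CONST → push 4. Stack: [27, 4]
BINARY_OP * → 27 * 4 = 108. Stack: [108]
STORE_FAST v → v=108. Stack: []
LOAD_FAST q → push 27. Stack: [27]
RETURN_VALUE → return 27.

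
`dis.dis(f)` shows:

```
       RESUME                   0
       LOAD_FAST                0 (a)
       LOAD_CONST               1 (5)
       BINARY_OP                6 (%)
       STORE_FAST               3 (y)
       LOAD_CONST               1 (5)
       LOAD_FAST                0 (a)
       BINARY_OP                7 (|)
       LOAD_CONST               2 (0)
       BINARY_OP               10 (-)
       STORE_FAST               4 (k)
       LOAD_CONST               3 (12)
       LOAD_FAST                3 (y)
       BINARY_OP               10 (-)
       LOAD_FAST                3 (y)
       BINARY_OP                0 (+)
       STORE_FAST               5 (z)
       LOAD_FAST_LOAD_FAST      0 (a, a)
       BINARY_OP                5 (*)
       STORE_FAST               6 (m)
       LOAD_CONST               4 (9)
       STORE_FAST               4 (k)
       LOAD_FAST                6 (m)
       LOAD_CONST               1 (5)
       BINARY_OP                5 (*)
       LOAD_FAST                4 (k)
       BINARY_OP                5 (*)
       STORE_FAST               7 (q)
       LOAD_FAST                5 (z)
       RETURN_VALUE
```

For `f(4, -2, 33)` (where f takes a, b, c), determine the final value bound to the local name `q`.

LOAD_FAST a → push 4. Stack: [4]
LOAD_CONST → push 5. Stack: [4, 5]
BINARY_OP % → 4 % 5 = 4. Stack: [4]
STORE_FAST y → y=4. Stack: []
LOAD_CONST → push 5. Stack: [5]
LOAD_FAST a → push 4. Stack: [5, 4]
BINARY_OP | → 5 | 4 = 5. Stack: [5]
LOAD_CONST → push 0. Stack: [5, 0]
BINARY_OP - → 5 - 0 = 5. Stack: [5]
STORE_FAST k → k=5. Stack: []
LOAD_CONST → push 12. Stack: [12]
LOAD_FAST y → push 4. Stack: [12, 4]
BINARY_OP - → 12 - 4 = 8. Stack: [8]
LOAD_FAST y → push 4. Stack: [8, 4]
BINARY_OP + → 8 + 4 = 12. Stack: [12]
STORE_FAST z → z=12. Stack: []
LOAD_FAST_LOAD_FAST a,a → push 4,4. Stack: [4, 4]
BINARY_OP * → 4 * 4 = 16. Stack: [16]
STORE_FAST m → m=16. Stack: []
LOAD_CONST → push 9. Stack: [9]
STORE_FAST k → k=9. Stack: []
LOAD_FAST m → push 16. Stack: [16]
LOAD_CONST → push 5. Stack: [16, 5]
BINARY_OP * → 16 * 5 = 80. Stack: [80]
LOAD_FAST k → push 9. Stack: [80, 9]
BINARY_OP * → 80 * 9 = 720. Stack: [720]
STORE_FAST q → q=720. Stack: []
LOAD_FAST z → push 12. Stack: [12]
RETURN_VALUE → return 12.

720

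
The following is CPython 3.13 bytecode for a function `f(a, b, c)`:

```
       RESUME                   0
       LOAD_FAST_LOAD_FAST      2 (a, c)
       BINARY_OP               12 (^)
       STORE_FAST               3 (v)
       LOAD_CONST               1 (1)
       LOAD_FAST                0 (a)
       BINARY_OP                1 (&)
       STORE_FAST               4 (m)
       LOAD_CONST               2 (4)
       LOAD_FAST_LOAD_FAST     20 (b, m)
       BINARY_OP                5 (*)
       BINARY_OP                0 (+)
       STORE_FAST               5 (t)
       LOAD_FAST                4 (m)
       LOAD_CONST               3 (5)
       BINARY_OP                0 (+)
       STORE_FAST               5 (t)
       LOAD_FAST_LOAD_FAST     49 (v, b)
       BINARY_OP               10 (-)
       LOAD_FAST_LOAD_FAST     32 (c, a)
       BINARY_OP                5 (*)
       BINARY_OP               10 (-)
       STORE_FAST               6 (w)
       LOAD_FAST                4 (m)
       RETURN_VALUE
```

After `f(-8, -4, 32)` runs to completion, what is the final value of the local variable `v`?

LOAD_FAST_LOAD_FAST a,c → push -8,32. Stack: [-8, 32]
BINARY_OP ^ → -8 ^ 32 = -40. Stack: [-40]
STORE_FAST v → v=-40. Stack: []
LOAD_CONST → push 1. Stack: [1]
LOAD_FAST a → push -8. Stack: [1, -8]
BINARY_OP & → 1 & -8 = 0. Stack: [0]
STORE_FAST m → m=0. Stack: []
LOAD_CONST → push 4. Stack: [4]
LOAD_FAST_LOAD_FAST b,m → push -4,0. Stack: [4, -4, 0]
BINARY_OP * → -4 * 0 = 0. Stack: [4, 0]
BINARY_OP + → 4 + 0 = 4. Stack: [4]
STORE_FAST t → t=4. Stack: []
LOAD_FAST m → push 0. Stack: [0]
LOAD_CONST → push 5. Stack: [0, 5]
BINARY_OP + → 0 + 5 = 5. Stack: [5]
STORE_FAST t → t=5. Stack: []
LOAD_FAST_LOAD_FAST v,b → push -40,-4. Stack: [-40, -4]
BINARY_OP - → -40 - -4 = -36. Stack: [-36]
LOAD_FAST_LOAD_FAST c,a → push 32,-8. Stack: [-36, 32, -8]
BINARY_OP * → 32 * -8 = -256. Stack: [-36, -256]
BINARY_OP - → -36 - -256 = 220. Stack: [220]
STORE_FAST w → w=220. Stack: []
LOAD_FAST m → push 0. Stack: [0]
RETURN_VALUE → return 0.

-40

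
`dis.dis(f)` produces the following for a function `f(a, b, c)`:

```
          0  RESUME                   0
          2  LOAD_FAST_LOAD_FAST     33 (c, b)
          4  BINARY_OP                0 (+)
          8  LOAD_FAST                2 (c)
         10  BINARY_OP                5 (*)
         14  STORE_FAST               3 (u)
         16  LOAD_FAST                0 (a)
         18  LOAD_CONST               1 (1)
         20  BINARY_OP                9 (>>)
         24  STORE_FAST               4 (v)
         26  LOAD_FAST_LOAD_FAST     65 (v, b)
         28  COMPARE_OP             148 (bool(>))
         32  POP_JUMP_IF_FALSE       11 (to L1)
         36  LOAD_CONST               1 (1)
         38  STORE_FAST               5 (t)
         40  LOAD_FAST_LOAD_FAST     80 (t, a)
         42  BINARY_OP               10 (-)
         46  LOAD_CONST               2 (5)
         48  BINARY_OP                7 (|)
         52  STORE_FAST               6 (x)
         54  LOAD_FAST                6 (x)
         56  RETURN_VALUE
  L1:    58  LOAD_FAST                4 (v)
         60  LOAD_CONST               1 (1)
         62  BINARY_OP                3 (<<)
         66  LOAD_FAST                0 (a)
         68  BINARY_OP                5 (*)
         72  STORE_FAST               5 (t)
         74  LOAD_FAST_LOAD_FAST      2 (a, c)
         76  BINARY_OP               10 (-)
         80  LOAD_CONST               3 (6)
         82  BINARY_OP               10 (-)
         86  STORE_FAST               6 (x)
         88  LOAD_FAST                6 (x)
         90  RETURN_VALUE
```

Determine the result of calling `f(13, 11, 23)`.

-16

LOAD_FAST_LOAD_FAST c,b → push 23,11. Stack: [23, 11]
BINARY_OP + → 23 + 11 = 34. Stack: [34]
LOAD_FAST c → push 23. Stack: [34, 23]
BINARY_OP * → 34 * 23 = 782. Stack: [782]
STORE_FAST u → u=782. Stack: []
LOAD_FAST a → push 13. Stack: [13]
LOAD_CONST → push 1. Stack: [13, 1]
BINARY_OP >> → 13 >> 1 = 6. Stack: [6]
STORE_FAST v → v=6. Stack: []
LOAD_FAST_LOAD_FAST v,b → push 6,11. Stack: [6, 11]
COMPARE_OP bool(>) → 6 vs 11 = False. Stack: [False]
POP_JUMP_IF_FALSE → pop False; jump. Stack: []
LOAD_FAST v → push 6. Stack: [6]
LOAD_CONST → push 1. Stack: [6, 1]
BINARY_OP << → 6 << 1 = 12. Stack: [12]
LOAD_FAST a → push 13. Stack: [12, 13]
BINARY_OP * → 12 * 13 = 156. Stack: [156]
STORE_FAST t → t=156. Stack: []
LOAD_FAST_LOAD_FAST a,c → push 13,23. Stack: [13, 23]
BINARY_OP - → 13 - 23 = -10. Stack: [-10]
LOAD_CONST → push 6. Stack: [-10, 6]
BINARY_OP - → -10 - 6 = -16. Stack: [-16]
STORE_FAST x → x=-16. Stack: []
LOAD_FAST x → push -16. Stack: [-16]
RETURN_VALUE → return -16.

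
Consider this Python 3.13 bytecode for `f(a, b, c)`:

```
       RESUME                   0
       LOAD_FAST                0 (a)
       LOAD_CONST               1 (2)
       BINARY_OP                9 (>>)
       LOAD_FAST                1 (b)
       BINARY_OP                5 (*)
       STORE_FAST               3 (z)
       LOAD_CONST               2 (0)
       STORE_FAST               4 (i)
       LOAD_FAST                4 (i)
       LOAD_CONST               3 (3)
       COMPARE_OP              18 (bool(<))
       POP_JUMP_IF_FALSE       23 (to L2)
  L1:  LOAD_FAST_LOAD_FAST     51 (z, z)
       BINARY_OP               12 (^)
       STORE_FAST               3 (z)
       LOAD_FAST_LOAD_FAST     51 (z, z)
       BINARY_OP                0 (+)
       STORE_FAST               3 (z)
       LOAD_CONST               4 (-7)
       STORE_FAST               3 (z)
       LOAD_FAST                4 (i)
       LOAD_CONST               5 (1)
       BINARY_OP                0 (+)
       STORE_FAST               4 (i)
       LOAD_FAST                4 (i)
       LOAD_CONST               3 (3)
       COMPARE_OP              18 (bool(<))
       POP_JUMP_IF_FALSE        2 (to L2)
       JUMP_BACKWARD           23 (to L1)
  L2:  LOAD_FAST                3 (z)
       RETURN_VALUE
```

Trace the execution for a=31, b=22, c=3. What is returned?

-7

LOAD_FAST a → push 31. Stack: [31]
LOAD_CONST → push 2. Stack: [31, 2]
BINARY_OP >> → 31 >> 2 = 7. Stack: [7]
LOAD_FAST b → push 22. Stack: [7, 22]
BINARY_OP * → 7 * 22 = 154. Stack: [154]
STORE_FAST z → z=154. Stack: []
LOAD_CONST → push 0. Stack: [0]
STORE_FAST i → i=0. Stack: []
LOAD_FAST i → push 0. Stack: [0]
LOAD_CONST → push 3. Stack: [0, 3]
COMPARE_OP bool(<) → 0 vs 3 = True. Stack: [True]
POP_JUMP_IF_FALSE → pop True; no jump. Stack: []
LOAD_FAST_LOAD_FAST z,z → push 154,154. Stack: [154, 154]
BINARY_OP ^ → 154 ^ 154 = 0. Stack: [0]
STORE_FAST z → z=0. Stack: []
LOAD_FAST_LOAD_FAST z,z → push 0,0. Stack: [0, 0]
BINARY_OP + → 0 + 0 = 0. Stack: [0]
STORE_FAST z → z=0. Stack: []
LOAD_CONST → push -7. Stack: [-7]
STORE_FAST z → z=-7. Stack: []
LOAD_FAST i → push 0. Stack: [0]
LOAD_CONST → push 1. Stack: [0, 1]
BINARY_OP + → 0 + 1 = 1. Stack: [1]
STORE_FAST i → i=1. Stack: []
LOAD_FAST i → push 1. Stack: [1]
LOAD_CONST → push 3. Stack: [1, 3]
COMPARE_OP bool(<) → 1 vs 3 = True. Stack: [True]
POP_JUMP_IF_FALSE → pop True; no jump. Stack: []
LOAD_FAST_LOAD_FAST z,z → push -7,-7. Stack: [-7, -7]
BINARY_OP ^ → -7 ^ -7 = 0. Stack: [0]
STORE_FAST z → z=0. Stack: []
LOAD_FAST_LOAD_FAST z,z → push 0,0. Stack: [0, 0]
BINARY_OP + → 0 + 0 = 0. Stack: [0]
STORE_FAST z → z=0. Stack: []
LOAD_CONST → push -7. Stack: [-7]
STORE_FAST z → z=-7. Stack: []
LOAD_FAST i → push 1. Stack: [1]
LOAD_CONST → push 1. Stack: [1, 1]
BINARY_OP + → 1 + 1 = 2. Stack: [2]
STORE_FAST i → i=2. Stack: []
LOAD_FAST i → push 2. Stack: [2]
LOAD_CONST → push 3. Stack: [2, 3]
COMPARE_OP bool(<) → 2 vs 3 = True. Stack: [True]
POP_JUMP_IF_FALSE → pop True; no jump. Stack: []
LOAD_FAST_LOAD_FAST z,z → push -7,-7. Stack: [-7, -7]
BINARY_OP ^ → -7 ^ -7 = 0. Stack: [0]
STORE_FAST z → z=0. Stack: []
LOAD_FAST_LOAD_FAST z,z → push 0,0. Stack: [0, 0]
BINARY_OP + → 0 + 0 = 0. Stack: [0]
STORE_FAST z → z=0. Stack: []
LOAD_CONST → push -7. Stack: [-7]
STORE_FAST z → z=-7. Stack: []
LOAD_FAST i → push 2. Stack: [2]
LOAD_CONST → push 1. Stack: [2, 1]
BINARY_OP + → 2 + 1 = 3. Stack: [3]
STORE_FAST i → i=3. Stack: []
LOAD_FAST i → push 3. Stack: [3]
LOAD_CONST → push 3. Stack: [3, 3]
COMPARE_OP bool(<) → 3 vs 3 = False. Stack: [False]
POP_JUMP_IF_FALSE → pop False; jump. Stack: []
LOAD_FAST z → push -7. Stack: [-7]
RETURN_VALUE → return -7.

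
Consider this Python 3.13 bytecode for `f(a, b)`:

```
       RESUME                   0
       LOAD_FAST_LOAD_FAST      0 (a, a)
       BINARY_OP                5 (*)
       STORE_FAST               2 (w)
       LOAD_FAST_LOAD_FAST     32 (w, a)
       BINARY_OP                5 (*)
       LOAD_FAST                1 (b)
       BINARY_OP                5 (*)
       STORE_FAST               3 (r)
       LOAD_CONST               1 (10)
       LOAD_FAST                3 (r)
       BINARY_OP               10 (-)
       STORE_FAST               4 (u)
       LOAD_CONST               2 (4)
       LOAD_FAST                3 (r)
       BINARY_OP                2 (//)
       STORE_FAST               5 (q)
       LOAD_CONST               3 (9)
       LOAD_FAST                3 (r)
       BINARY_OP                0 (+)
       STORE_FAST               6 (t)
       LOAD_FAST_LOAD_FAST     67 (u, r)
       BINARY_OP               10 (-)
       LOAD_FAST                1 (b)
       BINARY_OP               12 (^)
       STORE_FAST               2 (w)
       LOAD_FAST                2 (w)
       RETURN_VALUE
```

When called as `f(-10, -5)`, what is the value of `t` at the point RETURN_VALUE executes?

LOAD_FAST_LOAD_FAST a,a → push -10,-10. Stack: [-10, -10]
BINARY_OP * → -10 * -10 = 100. Stack: [100]
STORE_FAST w → w=100. Stack: []
LOAD_FAST_LOAD_FAST w,a → push 100,-10. Stack: [100, -10]
BINARY_OP * → 100 * -10 = -1000. Stack: [-1000]
LOAD_FAST b → push -5. Stack: [-1000, -5]
BINARY_OP * → -1000 * -5 = 5000. Stack: [5000]
STORE_FAST r → r=5000. Stack: []
LOAD_CONST → push 10. Stack: [10]
LOAD_FAST r → push 5000. Stack: [10, 5000]
BINARY_OP - → 10 - 5000 = -4990. Stack: [-4990]
STORE_FAST u → u=-4990. Stack: []
LOAD_CONST → push 4. Stack: [4]
LOAD_FAST r → push 5000. Stack: [4, 5000]
BINARY_OP // → 4 // 5000 = 0. Stack: [0]
STORE_FAST q → q=0. Stack: []
LOAD_CONST → push 9. Stack: [9]
LOAD_FAST r → push 5000. Stack: [9, 5000]
BINARY_OP + → 9 + 5000 = 5009. Stack: [5009]
STORE_FAST t → t=5009. Stack: []
LOAD_FAST_LOAD_FAST u,r → push -4990,5000. Stack: [-4990, 5000]
BINARY_OP - → -4990 - 5000 = -9990. Stack: [-9990]
LOAD_FAST b → push -5. Stack: [-9990, -5]
BINARY_OP ^ → -9990 ^ -5 = 9985. Stack: [9985]
STORE_FAST w → w=9985. Stack: []
LOAD_FAST w → push 9985. Stack: [9985]
RETURN_VALUE → return 9985.

5009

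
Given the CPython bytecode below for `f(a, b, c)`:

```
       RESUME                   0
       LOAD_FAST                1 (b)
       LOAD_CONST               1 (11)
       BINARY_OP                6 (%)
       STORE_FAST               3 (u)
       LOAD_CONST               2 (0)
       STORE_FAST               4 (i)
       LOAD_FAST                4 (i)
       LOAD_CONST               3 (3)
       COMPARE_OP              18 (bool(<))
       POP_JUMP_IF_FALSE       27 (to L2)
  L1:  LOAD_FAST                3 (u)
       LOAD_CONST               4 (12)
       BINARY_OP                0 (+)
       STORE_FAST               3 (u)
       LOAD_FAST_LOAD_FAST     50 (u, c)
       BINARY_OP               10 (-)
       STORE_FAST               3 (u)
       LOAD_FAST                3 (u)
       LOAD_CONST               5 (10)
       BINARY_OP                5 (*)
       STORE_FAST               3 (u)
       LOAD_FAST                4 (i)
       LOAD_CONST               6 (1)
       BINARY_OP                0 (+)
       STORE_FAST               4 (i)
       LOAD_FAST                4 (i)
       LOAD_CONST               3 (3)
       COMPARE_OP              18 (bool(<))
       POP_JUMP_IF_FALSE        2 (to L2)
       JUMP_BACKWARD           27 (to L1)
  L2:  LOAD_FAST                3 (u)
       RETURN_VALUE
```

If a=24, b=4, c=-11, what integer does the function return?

LOAD_FAST b → push 4
LOAD_CONST → push 11
BINARY_OP % → 4 % 11 = 4
STORE_FAST u → u=4
LOAD_CONST → push 0
STORE_FAST i → i=0
LOAD_FAST i → push 0
LOAD_CONST → push 3
COMPARE_OP bool(<) → 0 vs 3 = True
POP_JUMP_IF_FALSE → pop True; no jump
LOAD_FAST u → push 4
LOAD_CONST → push 12
BINARY_OP + → 4 + 12 = 16
STORE_FAST u → u=16
LOAD_FAST_LOAD_FAST u,c → push 16,-11
BINARY_OP - → 16 - -11 = 27
STORE_FAST u → u=27
LOAD_FAST u → push 27
LOAD_CONST → push 10
BINARY_OP * → 27 * 10 = 270
STORE_FAST u → u=270
LOAD_FAST i → push 0
LOAD_CONST → push 1
BINARY_OP + → 0 + 1 = 1
STORE_FAST i → i=1
LOAD_FAST i → push 1
LOAD_CONST → push 3
COMPARE_OP bool(<) → 1 vs 3 = True
POP_JUMP_IF_FALSE → pop True; no jump
LOAD_FAST u → push 270
LOAD_CONST → push 12
BINARY_OP + → 270 + 12 = 282
STORE_FAST u → u=282
LOAD_FAST_LOAD_FAST u,c → push 282,-11
BINARY_OP - → 282 - -11 = 293
STORE_FAST u → u=293
LOAD_FAST u → push 293
LOAD_CONST → push 10
BINARY_OP * → 293 * 10 = 2930
STORE_FAST u → u=2930
LOAD_FAST i → push 1
LOAD_CONST → push 1
BINARY_OP + → 1 + 1 = 2
STORE_FAST i → i=2
LOAD_FAST i → push 2
LOAD_CONST → push 3
COMPARE_OP bool(<) → 2 vs 3 = True
POP_JUMP_IF_FALSE → pop True; no jump
LOAD_FAST u → push 2930
LOAD_CONST → push 12
BINARY_OP + → 2930 + 12 = 2942
STORE_FAST u → u=2942
LOAD_FAST_LOAD_FAST u,c → push 2942,-11
BINARY_OP - → 2942 - -11 = 2953
STORE_FAST u → u=2953
LOAD_FAST u → push 2953
LOAD_CONST → push 10
BINARY_OP * → 2953 * 10 = 29530
STORE_FAST u → u=29530
LOAD_FAST i → push 2
LOAD_CONST → push 1
BINARY_OP + → 2 + 1 = 3
STORE_FAST i → i=3
LOAD_FAST i → push 3
LOAD_CONST → push 3
COMPARE_OP bool(<) → 3 vs 3 = False
POP_JUMP_IF_FALSE → pop False; jump
LOAD_FAST u → push 29530
RETURN_VALUE → return 29530.

29530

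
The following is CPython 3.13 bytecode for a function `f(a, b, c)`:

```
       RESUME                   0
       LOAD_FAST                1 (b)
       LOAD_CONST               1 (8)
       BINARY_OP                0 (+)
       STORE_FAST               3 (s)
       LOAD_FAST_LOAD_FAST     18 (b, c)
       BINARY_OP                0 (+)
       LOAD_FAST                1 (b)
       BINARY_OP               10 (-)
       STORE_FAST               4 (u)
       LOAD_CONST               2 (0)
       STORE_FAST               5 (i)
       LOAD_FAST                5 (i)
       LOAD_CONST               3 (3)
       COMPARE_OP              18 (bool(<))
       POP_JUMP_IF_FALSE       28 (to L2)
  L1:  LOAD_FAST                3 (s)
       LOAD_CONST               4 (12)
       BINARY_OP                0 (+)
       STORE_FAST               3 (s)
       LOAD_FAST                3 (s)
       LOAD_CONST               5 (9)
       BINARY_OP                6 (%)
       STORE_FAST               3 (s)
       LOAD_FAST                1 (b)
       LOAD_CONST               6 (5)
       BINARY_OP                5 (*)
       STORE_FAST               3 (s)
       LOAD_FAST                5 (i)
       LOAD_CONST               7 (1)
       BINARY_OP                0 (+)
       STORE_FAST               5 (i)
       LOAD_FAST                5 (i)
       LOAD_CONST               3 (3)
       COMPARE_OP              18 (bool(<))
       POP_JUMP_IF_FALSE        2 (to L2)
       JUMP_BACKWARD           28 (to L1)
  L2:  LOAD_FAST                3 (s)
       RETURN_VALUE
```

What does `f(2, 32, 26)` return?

LOAD_FAST b → push 32
LOAD_CONST → push 8
BINARY_OP + → 32 + 8 = 40
STORE_FAST s → s=40
LOAD_FAST_LOAD_FAST b,c → push 32,26
BINARY_OP + → 32 + 26 = 58
LOAD_FAST b → push 32
BINARY_OP - → 58 - 32 = 26
STORE_FAST u → u=26
LOAD_CONST → push 0
STORE_FAST i → i=0
LOAD_FAST i → push 0
LOAD_CONST → push 3
COMPARE_OP bool(<) → 0 vs 3 = True
POP_JUMP_IF_FALSE → pop True; no jump
LOAD_FAST s → push 40
LOAD_CONST → push 12
BINARY_OP + → 40 + 12 = 52
STORE_FAST s → s=52
LOAD_FAST s → push 52
LOAD_CONST → push 9
BINARY_OP % → 52 % 9 = 7
STORE_FAST s → s=7
LOAD_FAST b → push 32
LOAD_CONST → push 5
BINARY_OP * → 32 * 5 = 160
STORE_FAST s → s=160
LOAD_FAST i → push 0
LOAD_CONST → push 1
BINARY_OP + → 0 + 1 = 1
STORE_FAST i → i=1
LOAD_FAST i → push 1
LOAD_CONST → push 3
COMPARE_OP bool(<) → 1 vs 3 = True
POP_JUMP_IF_FALSE → pop True; no jump
LOAD_FAST s → push 160
LOAD_CONST → push 12
BINARY_OP + → 160 + 12 = 172
STORE_FAST s → s=172
LOAD_FAST s → push 172
LOAD_CONST → push 9
BINARY_OP % → 172 % 9 = 1
STORE_FAST s → s=1
LOAD_FAST b → push 32
LOAD_CONST → push 5
BINARY_OP * → 32 * 5 = 160
STORE_FAST s → s=160
LOAD_FAST i → push 1
LOAD_CONST → push 1
BINARY_OP + → 1 + 1 = 2
STORE_FAST i → i=2
LOAD_FAST i → push 2
LOAD_CONST → push 3
COMPARE_OP bool(<) → 2 vs 3 = True
POP_JUMP_IF_FALSE → pop True; no jump
LOAD_FAST s → push 160
LOAD_CONST → push 12
BINARY_OP + → 160 + 12 = 172
STORE_FAST s → s=172
LOAD_FAST s → push 172
LOAD_CONST → push 9
BINARY_OP % → 172 % 9 = 1
STORE_FAST s → s=1
LOAD_FAST b → push 32
LOAD_CONST → push 5
BINARY_OP * → 32 * 5 = 160
STORE_FAST s → s=160
LOAD_FAST i → push 2
LOAD_CONST → push 1
BINARY_OP + → 2 + 1 = 3
STORE_FAST i → i=3
LOAD_FAST i → push 3
LOAD_CONST → push 3
COMPARE_OP bool(<) → 3 vs 3 = False
POP_JUMP_IF_FALSE → pop False; jump
LOAD_FAST s → push 160
RETURN_VALUE → return 160.

160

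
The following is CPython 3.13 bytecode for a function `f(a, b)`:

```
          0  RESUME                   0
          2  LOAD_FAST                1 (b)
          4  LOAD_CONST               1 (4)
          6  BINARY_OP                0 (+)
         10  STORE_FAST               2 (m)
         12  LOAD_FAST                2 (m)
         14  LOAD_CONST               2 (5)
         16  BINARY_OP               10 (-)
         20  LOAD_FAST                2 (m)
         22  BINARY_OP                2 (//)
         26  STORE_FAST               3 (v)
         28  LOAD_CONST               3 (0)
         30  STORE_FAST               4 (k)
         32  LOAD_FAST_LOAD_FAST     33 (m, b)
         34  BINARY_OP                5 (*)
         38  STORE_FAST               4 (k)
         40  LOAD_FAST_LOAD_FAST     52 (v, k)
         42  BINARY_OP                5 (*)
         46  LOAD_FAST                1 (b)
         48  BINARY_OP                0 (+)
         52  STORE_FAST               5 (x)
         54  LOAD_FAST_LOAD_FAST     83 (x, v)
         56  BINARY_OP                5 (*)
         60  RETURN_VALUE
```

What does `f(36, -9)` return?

LOAD_FAST b → push -9. Stack: [-9]
LOAD_CONST → push 4. Stack: [-9, 4]
BINARY_OP + → -9 + 4 = -5. Stack: [-5]
STORE_FAST m → m=-5. Stack: []
LOAD_FAST m → push -5. Stack: [-5]
LOAD_CONST → push 5. Stack: [-5, 5]
BINARY_OP - → -5 - 5 = -10. Stack: [-10]
LOAD_FAST m → push -5. Stack: [-10, -5]
BINARY_OP // → -10 // -5 = 2. Stack: [2]
STORE_FAST v → v=2. Stack: []
LOAD_CONST → push 0. Stack: [0]
STORE_FAST k → k=0. Stack: []
LOAD_FAST_LOAD_FAST m,b → push -5,-9. Stack: [-5, -9]
BINARY_OP * → -5 * -9 = 45. Stack: [45]
STORE_FAST k → k=45. Stack: []
LOAD_FAST_LOAD_FAST v,k → push 2,45. Stack: [2, 45]
BINARY_OP * → 2 * 45 = 90. Stack: [90]
LOAD_FAST b → push -9. Stack: [90, -9]
BINARY_OP + → 90 + -9 = 81. Stack: [81]
STORE_FAST x → x=81. Stack: []
LOAD_FAST_LOAD_FAST x,v → push 81,2. Stack: [81, 2]
BINARY_OP * → 81 * 2 = 162. Stack: [162]
RETURN_VALUE → return 162.

162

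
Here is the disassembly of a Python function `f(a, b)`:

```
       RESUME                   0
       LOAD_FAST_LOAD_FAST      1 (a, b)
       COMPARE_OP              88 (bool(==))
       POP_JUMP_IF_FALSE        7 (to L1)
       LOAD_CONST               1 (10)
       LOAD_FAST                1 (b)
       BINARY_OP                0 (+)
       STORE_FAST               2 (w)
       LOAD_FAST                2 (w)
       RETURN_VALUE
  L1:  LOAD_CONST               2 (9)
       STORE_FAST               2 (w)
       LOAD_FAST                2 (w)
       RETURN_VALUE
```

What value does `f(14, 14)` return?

24

LOAD_FAST_LOAD_FAST a,b → push 14,14. Stack: [14, 14]
COMPARE_OP bool(==) → 14 vs 14 = True. Stack: [True]
POP_JUMP_IF_FALSE → pop True; no jump. Stack: []
LOAD_CONST → push 10. Stack: [10]
LOAD_FAST b → push 14. Stack: [10, 14]
BINARY_OP + → 10 + 14 = 24. Stack: [24]
STORE_FAST w → w=24. Stack: []
LOAD_FAST w → push 24. Stack: [24]
RETURN_VALUE → return 24.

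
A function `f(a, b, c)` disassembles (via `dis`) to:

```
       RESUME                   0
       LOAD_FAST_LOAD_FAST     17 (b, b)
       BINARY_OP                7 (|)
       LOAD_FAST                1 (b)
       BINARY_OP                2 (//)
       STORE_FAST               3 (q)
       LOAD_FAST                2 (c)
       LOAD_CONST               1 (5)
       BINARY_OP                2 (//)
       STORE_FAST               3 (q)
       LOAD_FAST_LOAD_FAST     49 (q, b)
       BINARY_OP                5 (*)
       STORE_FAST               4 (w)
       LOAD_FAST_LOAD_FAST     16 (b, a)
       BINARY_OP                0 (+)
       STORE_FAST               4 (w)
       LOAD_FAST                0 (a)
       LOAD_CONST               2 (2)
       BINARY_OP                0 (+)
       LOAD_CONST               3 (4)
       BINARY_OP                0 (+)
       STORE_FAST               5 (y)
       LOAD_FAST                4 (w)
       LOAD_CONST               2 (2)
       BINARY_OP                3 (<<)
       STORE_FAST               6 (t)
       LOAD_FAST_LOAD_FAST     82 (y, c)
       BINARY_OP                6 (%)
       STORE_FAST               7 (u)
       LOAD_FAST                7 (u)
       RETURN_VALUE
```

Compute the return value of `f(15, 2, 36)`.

21

LOAD_FAST_LOAD_FAST b,b → push 2,2. Stack: [2, 2]
BINARY_OP | → 2 | 2 = 2. Stack: [2]
LOAD_FAST b → push 2. Stack: [2, 2]
BINARY_OP // → 2 // 2 = 1. Stack: [1]
STORE_FAST q → q=1. Stack: []
LOAD_FAST c → push 36. Stack: [36]
LOAD_CONST → push 5. Stack: [36, 5]
BINARY_OP // → 36 // 5 = 7. Stack: [7]
STORE_FAST q → q=7. Stack: []
LOAD_FAST_LOAD_FAST q,b → push 7,2. Stack: [7, 2]
BINARY_OP * → 7 * 2 = 14. Stack: [14]
STORE_FAST w → w=14. Stack: []
LOAD_FAST_LOAD_FAST b,a → push 2,15. Stack: [2, 15]
BINARY_OP + → 2 + 15 = 17. Stack: [17]
STORE_FAST w → w=17. Stack: []
LOAD_FAST a → push 15. Stack: [15]
LOAD_CONST → push 2. Stack: [15, 2]
BINARY_OP + → 15 + 2 = 17. Stack: [17]
LOAD_CONST → push 4. Stack: [17, 4]
BINARY_OP + → 17 + 4 = 21. Stack: [21]
STORE_FAST y → y=21. Stack: []
LOAD_FAST w → push 17. Stack: [17]
LOAD_CONST → push 2. Stack: [17, 2]
BINARY_OP << → 17 << 2 = 68. Stack: [68]
STORE_FAST t → t=68. Stack: []
LOAD_FAST_LOAD_FAST y,c → push 21,36. Stack: [21, 36]
BINARY_OP % → 21 % 36 = 21. Stack: [21]
STORE_FAST u → u=21. Stack: []
LOAD_FAST u → push 21. Stack: [21]
RETURN_VALUE → return 21.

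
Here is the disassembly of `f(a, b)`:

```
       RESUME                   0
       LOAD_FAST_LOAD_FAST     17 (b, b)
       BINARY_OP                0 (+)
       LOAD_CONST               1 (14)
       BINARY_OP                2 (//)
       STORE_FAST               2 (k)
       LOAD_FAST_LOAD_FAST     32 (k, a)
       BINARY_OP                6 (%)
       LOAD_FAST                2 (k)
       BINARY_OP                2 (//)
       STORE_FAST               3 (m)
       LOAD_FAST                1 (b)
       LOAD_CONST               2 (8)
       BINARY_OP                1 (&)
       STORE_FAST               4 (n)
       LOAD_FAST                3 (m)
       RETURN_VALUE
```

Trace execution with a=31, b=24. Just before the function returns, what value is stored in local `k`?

LOAD_FAST_LOAD_FAST b,b → push 24,24. Stack: [24, 24]
BINARY_OP + → 24 + 24 = 48. Stack: [48]
LOAD_CONST → push 14. Stack: [48, 14]
BINARY_OP // → 48 // 14 = 3. Stack: [3]
STORE_FAST k → k=3. Stack: []
LOAD_FAST_LOAD_FAST k,a → push 3,31. Stack: [3, 31]
BINARY_OP % → 3 % 31 = 3. Stack: [3]
LOAD_FAST k → push 3. Stack: [3, 3]
BINARY_OP // → 3 // 3 = 1. Stack: [1]
STORE_FAST m → m=1. Stack: []
LOAD_FAST b → push 24. Stack: [24]
LOAD_CONST → push 8. Stack: [24, 8]
BINARY_OP & → 24 & 8 = 8. Stack: [8]
STORE_FAST n → n=8. Stack: []
LOAD_FAST m → push 1. Stack: [1]
RETURN_VALUE → return 1.

3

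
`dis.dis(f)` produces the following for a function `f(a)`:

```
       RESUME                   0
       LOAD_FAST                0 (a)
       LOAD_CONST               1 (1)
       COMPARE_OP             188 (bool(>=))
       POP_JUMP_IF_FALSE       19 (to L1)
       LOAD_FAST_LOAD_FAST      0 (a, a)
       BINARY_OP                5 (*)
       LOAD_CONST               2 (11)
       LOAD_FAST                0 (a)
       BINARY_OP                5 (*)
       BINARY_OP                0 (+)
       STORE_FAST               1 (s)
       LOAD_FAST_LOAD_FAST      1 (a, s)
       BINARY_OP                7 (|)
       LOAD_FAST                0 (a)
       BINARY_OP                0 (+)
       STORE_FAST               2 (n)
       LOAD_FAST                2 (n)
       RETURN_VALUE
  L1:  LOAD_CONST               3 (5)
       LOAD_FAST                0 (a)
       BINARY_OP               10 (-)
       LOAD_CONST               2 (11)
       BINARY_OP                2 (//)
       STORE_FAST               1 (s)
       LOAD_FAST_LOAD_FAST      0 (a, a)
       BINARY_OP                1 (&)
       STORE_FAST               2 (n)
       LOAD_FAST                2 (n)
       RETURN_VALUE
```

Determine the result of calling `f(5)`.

90

LOAD_FAST a → push 5. Stack: [5]
LOAD_CONST → push 1. Stack: [5, 1]
COMPARE_OP bool(>=) → 5 vs 1 = True. Stack: [True]
POP_JUMP_IF_FALSE → pop True; no jump. Stack: []
LOAD_FAST_LOAD_FAST a,a → push 5,5. Stack: [5, 5]
BINARY_OP * → 5 * 5 = 25. Stack: [25]
LOAD_CONST → push 11. Stack: [25, 11]
LOAD_FAST a → push 5. Stack: [25, 11, 5]
BINARY_OP * → 11 * 5 = 55. Stack: [25, 55]
BINARY_OP + → 25 + 55 = 80. Stack: [80]
STORE_FAST s → s=80. Stack: []
LOAD_FAST_LOAD_FAST a,s → push 5,80. Stack: [5, 80]
BINARY_OP | → 5 | 80 = 85. Stack: [85]
LOAD_FAST a → push 5. Stack: [85, 5]
BINARY_OP + → 85 + 5 = 90. Stack: [90]
STORE_FAST n → n=90. Stack: []
LOAD_FAST n → push 90. Stack: [90]
RETURN_VALUE → return 90.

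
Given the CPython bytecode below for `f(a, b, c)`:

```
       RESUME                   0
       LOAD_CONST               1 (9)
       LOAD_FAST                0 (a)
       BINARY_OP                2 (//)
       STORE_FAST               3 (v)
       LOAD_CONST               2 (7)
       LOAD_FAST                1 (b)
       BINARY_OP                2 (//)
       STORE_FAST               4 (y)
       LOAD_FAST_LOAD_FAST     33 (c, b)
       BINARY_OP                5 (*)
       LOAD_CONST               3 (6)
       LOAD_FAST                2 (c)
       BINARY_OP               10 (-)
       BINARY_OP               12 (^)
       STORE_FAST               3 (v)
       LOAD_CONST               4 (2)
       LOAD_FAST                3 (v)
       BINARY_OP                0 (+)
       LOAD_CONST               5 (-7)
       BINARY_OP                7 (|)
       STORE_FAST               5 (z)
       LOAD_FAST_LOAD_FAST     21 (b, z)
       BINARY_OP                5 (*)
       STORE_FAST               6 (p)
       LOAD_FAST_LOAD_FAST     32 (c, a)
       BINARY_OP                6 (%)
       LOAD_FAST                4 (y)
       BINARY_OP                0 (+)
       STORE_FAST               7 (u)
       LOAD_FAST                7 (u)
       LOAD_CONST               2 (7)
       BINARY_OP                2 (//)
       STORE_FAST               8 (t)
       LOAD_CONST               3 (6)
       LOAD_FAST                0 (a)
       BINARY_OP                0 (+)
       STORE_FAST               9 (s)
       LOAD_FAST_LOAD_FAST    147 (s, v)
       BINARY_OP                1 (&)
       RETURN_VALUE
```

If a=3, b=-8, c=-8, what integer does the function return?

8

LOAD_CONST → push 9. Stack: [9]
LOAD_FAST a → push 3. Stack: [9, 3]
BINARY_OP // → 9 // 3 = 3. Stack: [3]
STORE_FAST v → v=3. Stack: []
LOAD_CONST → push 7. Stack: [7]
LOAD_FAST b → push -8. Stack: [7, -8]
BINARY_OP // → 7 // -8 = -1. Stack: [-1]
STORE_FAST y → y=-1. Stack: []
LOAD_FAST_LOAD_FAST c,b → push -8,-8. Stack: [-8, -8]
BINARY_OP * → -8 * -8 = 64. Stack: [64]
LOAD_CONST → push 6. Stack: [64, 6]
LOAD_FAST c → push -8. Stack: [64, 6, -8]
BINARY_OP - → 6 - -8 = 14. Stack: [64, 14]
BINARY_OP ^ → 64 ^ 14 = 78. Stack: [78]
STORE_FAST v → v=78. Stack: []
LOAD_CONST → push 2. Stack: [2]
LOAD_FAST v → push 78. Stack: [2, 78]
BINARY_OP + → 2 + 78 = 80. Stack: [80]
LOAD_CONST → push -7. Stack: [80, -7]
BINARY_OP | → 80 | -7 = -7. Stack: [-7]
STORE_FAST z → z=-7. Stack: []
LOAD_FAST_LOAD_FAST b,z → push -8,-7. Stack: [-8, -7]
BINARY_OP * → -8 * -7 = 56. Stack: [56]
STORE_FAST p → p=56. Stack: []
LOAD_FAST_LOAD_FAST c,a → push -8,3. Stack: [-8, 3]
BINARY_OP % → -8 % 3 = 1. Stack: [1]
LOAD_FAST y → push -1. Stack: [1, -1]
BINARY_OP + → 1 + -1 = 0. Stack: [0]
STORE_FAST u → u=0. Stack: []
LOAD_FAST u → push 0. Stack: [0]
LOAD_CONST → push 7. Stack: [0, 7]
BINARY_OP // → 0 // 7 = 0. Stack: [0]
STORE_FAST t → t=0. Stack: []
LOAD_CONST → push 6. Stack: [6]
LOAD_FAST a → push 3. Stack: [6, 3]
BINARY_OP + → 6 + 3 = 9. Stack: [9]
STORE_FAST s → s=9. Stack: []
LOAD_FAST_LOAD_FAST s,v → push 9,78. Stack: [9, 78]
BINARY_OP & → 9 & 78 = 8. Stack: [8]
RETURN_VALUE → return 8.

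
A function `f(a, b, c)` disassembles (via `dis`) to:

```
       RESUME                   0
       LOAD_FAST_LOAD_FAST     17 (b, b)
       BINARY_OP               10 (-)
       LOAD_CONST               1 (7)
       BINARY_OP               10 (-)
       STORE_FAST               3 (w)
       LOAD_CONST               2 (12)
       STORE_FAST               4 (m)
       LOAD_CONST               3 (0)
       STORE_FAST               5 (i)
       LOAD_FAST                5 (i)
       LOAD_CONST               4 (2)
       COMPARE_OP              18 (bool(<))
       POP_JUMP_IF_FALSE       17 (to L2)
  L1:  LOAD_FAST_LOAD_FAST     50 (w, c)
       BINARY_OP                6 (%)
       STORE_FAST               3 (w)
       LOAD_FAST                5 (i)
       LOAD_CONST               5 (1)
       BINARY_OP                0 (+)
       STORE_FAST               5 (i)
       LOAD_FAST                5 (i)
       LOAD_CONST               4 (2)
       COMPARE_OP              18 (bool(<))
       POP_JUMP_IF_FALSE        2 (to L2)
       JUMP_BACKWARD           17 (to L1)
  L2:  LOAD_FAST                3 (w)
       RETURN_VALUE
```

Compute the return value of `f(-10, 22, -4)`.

-3

LOAD_FAST_LOAD_FAST b,b → push 22,22. Stack: [22, 22]
BINARY_OP - → 22 - 22 = 0. Stack: [0]
LOAD_CONST → push 7. Stack: [0, 7]
BINARY_OP - → 0 - 7 = -7. Stack: [-7]
STORE_FAST w → w=-7. Stack: []
LOAD_CONST → push 12. Stack: [12]
STORE_FAST m → m=12. Stack: []
LOAD_CONST → push 0. Stack: [0]
STORE_FAST i → i=0. Stack: []
LOAD_FAST i → push 0. Stack: [0]
LOAD_CONST → push 2. Stack: [0, 2]
COMPARE_OP bool(<) → 0 vs 2 = True. Stack: [True]
POP_JUMP_IF_FALSE → pop True; no jump. Stack: []
LOAD_FAST_LOAD_FAST w,c → push -7,-4. Stack: [-7, -4]
BINARY_OP % → -7 % -4 = -3. Stack: [-3]
STORE_FAST w → w=-3. Stack: []
LOAD_FAST i → push 0. Stack: [0]
LOAD_CONST → push 1. Stack: [0, 1]
BINARY_OP + → 0 + 1 = 1. Stack: [1]
STORE_FAST i → i=1. Stack: []
LOAD_FAST i → push 1. Stack: [1]
LOAD_CONST → push 2. Stack: [1, 2]
COMPARE_OP bool(<) → 1 vs 2 = True. Stack: [True]
POP_JUMP_IF_FALSE → pop True; no jump. Stack: []
LOAD_FAST_LOAD_FAST w,c → push -3,-4. Stack: [-3, -4]
BINARY_OP % → -3 % -4 = -3. Stack: [-3]
STORE_FAST w → w=-3. Stack: []
LOAD_FAST i → push 1. Stack: [1]
LOAD_CONST → push 1. Stack: [1, 1]
BINARY_OP + → 1 + 1 = 2. Stack: [2]
STORE_FAST i → i=2. Stack: []
LOAD_FAST i → push 2. Stack: [2]
LOAD_CONST → push 2. Stack: [2, 2]
COMPARE_OP bool(<) → 2 vs 2 = False. Stack: [False]
POP_JUMP_IF_FALSE → pop False; jump. Stack: []
LOAD_FAST w → push -3. Stack: [-3]
RETURN_VALUE → return -3.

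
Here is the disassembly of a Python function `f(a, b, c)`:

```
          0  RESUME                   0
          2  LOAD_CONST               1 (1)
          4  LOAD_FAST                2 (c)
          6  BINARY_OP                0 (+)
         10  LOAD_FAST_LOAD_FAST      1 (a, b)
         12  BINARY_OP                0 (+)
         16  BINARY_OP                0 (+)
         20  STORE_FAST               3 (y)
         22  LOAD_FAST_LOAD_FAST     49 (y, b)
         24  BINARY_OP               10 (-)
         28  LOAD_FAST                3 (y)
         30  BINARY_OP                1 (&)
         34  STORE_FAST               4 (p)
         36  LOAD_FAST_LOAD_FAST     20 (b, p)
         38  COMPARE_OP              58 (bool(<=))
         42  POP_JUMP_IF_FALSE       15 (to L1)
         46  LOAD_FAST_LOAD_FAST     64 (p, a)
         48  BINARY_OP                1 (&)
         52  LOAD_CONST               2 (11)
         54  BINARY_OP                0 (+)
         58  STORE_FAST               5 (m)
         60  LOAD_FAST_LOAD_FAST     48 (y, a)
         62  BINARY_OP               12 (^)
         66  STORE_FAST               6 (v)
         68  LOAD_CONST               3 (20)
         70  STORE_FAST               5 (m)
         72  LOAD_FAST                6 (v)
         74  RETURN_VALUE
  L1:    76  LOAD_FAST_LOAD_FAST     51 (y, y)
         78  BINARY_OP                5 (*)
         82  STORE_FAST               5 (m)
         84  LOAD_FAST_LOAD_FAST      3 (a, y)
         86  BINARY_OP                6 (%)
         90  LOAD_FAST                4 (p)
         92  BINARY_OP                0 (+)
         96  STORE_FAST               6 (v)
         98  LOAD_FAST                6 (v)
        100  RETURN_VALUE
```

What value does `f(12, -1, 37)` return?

61

LOAD_CONST → push 1. Stack: [1]
LOAD_FAST c → push 37. Stack: [1, 37]
BINARY_OP + → 1 + 37 = 38. Stack: [38]
LOAD_FAST_LOAD_FAST a,b → push 12,-1. Stack: [38, 12, -1]
BINARY_OP + → 12 + -1 = 11. Stack: [38, 11]
BINARY_OP + → 38 + 11 = 49. Stack: [49]
STORE_FAST y → y=49. Stack: []
LOAD_FAST_LOAD_FAST y,b → push 49,-1. Stack: [49, -1]
BINARY_OP - → 49 - -1 = 50. Stack: [50]
LOAD_FAST y → push 49. Stack: [50, 49]
BINARY_OP & → 50 & 49 = 48. Stack: [48]
STORE_FAST p → p=48. Stack: []
LOAD_FAST_LOAD_FAST b,p → push -1,48. Stack: [-1, 48]
COMPARE_OP bool(<=) → -1 vs 48 = True. Stack: [True]
POP_JUMP_IF_FALSE → pop True; no jump. Stack: []
LOAD_FAST_LOAD_FAST p,a → push 48,12. Stack: [48, 12]
BINARY_OP & → 48 & 12 = 0. Stack: [0]
LOAD_CONST → push 11. Stack: [0, 11]
BINARY_OP + → 0 + 11 = 11. Stack: [11]
STORE_FAST m → m=11. Stack: []
LOAD_FAST_LOAD_FAST y,a → push 49,12. Stack: [49, 12]
BINARY_OP ^ → 49 ^ 12 = 61. Stack: [61]
STORE_FAST v → v=61. Stack: []
LOAD_CONST → push 20. Stack: [20]
STORE_FAST m → m=20. Stack: []
LOAD_FAST v → push 61. Stack: [61]
RETURN_VALUE → return 61.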